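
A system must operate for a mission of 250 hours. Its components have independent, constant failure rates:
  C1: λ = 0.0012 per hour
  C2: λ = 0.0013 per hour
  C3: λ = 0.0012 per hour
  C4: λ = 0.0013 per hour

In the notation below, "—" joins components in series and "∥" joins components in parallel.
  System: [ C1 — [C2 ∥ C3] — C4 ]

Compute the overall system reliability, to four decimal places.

R(C1) = exp(−0.0012 × 250) = 0.740818
R(C2) = exp(−0.0013 × 250) = 0.722527
R(C3) = exp(−0.0012 × 250) = 0.740818
R(C4) = exp(−0.0013 × 250) = 0.722527
Parallel (C2 and C3): 1 − (1 − 0.722527)(1 − 0.740818) = 0.928084
Series (C1, [0.928084], and C4): 0.740818 × 0.928084 × 0.722527 = 0.4968

0.4968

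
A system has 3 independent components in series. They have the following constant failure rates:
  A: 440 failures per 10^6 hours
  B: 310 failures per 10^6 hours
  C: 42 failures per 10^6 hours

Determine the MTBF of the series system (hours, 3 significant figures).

Series of exponential components: λ_sys = Σ λ_i
λ_sys = 0.00044 + 0.00031 + 0.000042 = 7.9200e-04 /h
MTBF = 1 / λ_sys = 1260 h

1260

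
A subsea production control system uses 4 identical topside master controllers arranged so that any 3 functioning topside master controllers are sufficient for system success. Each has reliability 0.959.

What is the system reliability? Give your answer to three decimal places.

0.990

R = Σ_{i=3}^{4} C(4,i) p^i (1−p)^{4−i} with p = 0.959
C(4,3)·0.959^3·0.041^1 = 0.14464
C(4,4)·0.959^4·0.041^0 = 0.84581
Sum = 0.990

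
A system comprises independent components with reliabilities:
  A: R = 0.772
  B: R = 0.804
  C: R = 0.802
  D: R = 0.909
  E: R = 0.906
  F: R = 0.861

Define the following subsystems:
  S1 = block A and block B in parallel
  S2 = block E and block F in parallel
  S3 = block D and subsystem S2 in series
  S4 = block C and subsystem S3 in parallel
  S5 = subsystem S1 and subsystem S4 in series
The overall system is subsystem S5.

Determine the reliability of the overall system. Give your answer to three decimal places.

Parallel (A and B): 1 − (1 − 0.77200)(1 − 0.80400) = 0.95531
Parallel (E and F): 1 − (1 − 0.90600)(1 − 0.86100) = 0.98693
Series (D and [0.98693]): 0.90900 × 0.98693 = 0.89712
Parallel (C and [0.89712]): 1 − (1 − 0.80200)(1 − 0.89712) = 0.97963
Series ([0.95531] and [0.97963]): 0.95531 × 0.97963 = 0.936

0.936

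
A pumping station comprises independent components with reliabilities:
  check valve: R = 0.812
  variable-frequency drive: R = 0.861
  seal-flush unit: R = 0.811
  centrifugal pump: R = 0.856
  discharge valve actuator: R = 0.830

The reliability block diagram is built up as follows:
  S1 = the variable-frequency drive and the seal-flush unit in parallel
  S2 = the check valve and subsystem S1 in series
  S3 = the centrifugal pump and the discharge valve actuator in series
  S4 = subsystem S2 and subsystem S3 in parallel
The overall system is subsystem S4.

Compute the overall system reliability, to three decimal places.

0.939

Parallel (variable-frequency drive and seal-flush unit): 1 − (1 − 0.86100)(1 − 0.81100) = 0.97373
Series (check valve and [0.97373]): 0.81200 × 0.97373 = 0.79067
Series (centrifugal pump and discharge valve actuator): 0.85600 × 0.83000 = 0.71048
Parallel ([0.79067] and [0.71048]): 1 − (1 − 0.79067)(1 − 0.71048) = 0.939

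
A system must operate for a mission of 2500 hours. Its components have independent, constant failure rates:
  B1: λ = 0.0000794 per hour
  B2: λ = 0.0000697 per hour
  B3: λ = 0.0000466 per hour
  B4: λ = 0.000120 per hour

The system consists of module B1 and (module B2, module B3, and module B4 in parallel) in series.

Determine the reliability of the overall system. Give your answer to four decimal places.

R(B1) = exp(−0.0000794 × 2500) = 0.819960
R(B2) = exp(−0.0000697 × 2500) = 0.840087
R(B3) = exp(−0.0000466 × 2500) = 0.890030
R(B4) = exp(−0.000120 × 2500) = 0.740818
Parallel (B2, B3, and B4): 1 − (1 − 0.840087)(1 − 0.890030)(1 − 0.740818) = 0.995442
Series (B1 and [0.995442]): 0.819960 × 0.995442 = 0.8162

0.8162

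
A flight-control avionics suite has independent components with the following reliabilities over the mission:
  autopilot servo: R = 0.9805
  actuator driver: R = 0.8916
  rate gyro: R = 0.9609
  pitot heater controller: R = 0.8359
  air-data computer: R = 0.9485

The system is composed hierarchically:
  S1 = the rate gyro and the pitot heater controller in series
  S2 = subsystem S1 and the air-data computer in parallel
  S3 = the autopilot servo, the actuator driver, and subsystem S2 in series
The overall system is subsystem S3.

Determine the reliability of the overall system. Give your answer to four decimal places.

Series (rate gyro and pitot heater controller): 0.960900 × 0.835900 = 0.803216
Parallel ([0.803216] and air-data computer): 1 − (1 − 0.803216)(1 − 0.948500) = 0.989866
Series (autopilot servo, actuator driver, and [0.989866]): 0.980500 × 0.891600 × 0.989866 = 0.8654

0.8654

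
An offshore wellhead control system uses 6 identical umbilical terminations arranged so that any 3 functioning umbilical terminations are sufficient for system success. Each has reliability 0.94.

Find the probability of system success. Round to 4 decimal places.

0.9998

R = Σ_{i=3}^{6} C(6,i) p^i (1−p)^{6−i} with p = 0.94
C(6,3)·0.94^3·0.06^3 = 0.003588
C(6,4)·0.94^4·0.06^2 = 0.042160
C(6,5)·0.94^5·0.06^1 = 0.264205
C(6,6)·0.94^6·0.06^0 = 0.689870
Sum = 0.9998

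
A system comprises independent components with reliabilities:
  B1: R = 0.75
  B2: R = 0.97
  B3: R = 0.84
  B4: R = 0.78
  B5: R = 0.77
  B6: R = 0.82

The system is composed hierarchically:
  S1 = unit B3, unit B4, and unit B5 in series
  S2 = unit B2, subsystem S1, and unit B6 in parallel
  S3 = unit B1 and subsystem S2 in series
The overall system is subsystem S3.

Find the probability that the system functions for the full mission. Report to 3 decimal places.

Series (B3, B4, and B5): 0.84000 × 0.78000 × 0.77000 = 0.50450
Parallel (B2, [0.50450], and B6): 1 − (1 − 0.97000)(1 − 0.50450)(1 − 0.82000) = 0.99732
Series (B1 and [0.99732]): 0.75000 × 0.99732 = 0.748

0.748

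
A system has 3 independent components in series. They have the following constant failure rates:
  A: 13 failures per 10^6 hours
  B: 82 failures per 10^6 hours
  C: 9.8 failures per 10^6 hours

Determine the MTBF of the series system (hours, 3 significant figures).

9540

Series of exponential components: λ_sys = Σ λ_i
λ_sys = 0.000013 + 0.000082 + 0.0000098 = 1.0480e-04 /h
MTBF = 1 / λ_sys = 9540 h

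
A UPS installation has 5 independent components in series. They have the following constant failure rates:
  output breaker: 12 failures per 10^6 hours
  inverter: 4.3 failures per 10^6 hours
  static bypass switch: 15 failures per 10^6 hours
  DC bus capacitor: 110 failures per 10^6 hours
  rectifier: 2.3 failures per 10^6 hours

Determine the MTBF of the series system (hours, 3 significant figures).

Series of exponential components: λ_sys = Σ λ_i
λ_sys = 0.000012 + 0.0000043 + 0.000015 + 0.00011 + 0.0000023 = 1.4360e-04 /h
MTBF = 1 / λ_sys = 6960 h

6960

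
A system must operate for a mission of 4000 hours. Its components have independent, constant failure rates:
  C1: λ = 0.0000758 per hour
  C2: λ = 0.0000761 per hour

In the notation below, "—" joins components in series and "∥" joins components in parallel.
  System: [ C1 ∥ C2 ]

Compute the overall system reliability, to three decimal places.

R(C1) = exp(−0.0000758 × 4000) = 0.73845
R(C2) = exp(−0.0000761 × 4000) = 0.73757
Parallel (C1 and C2): 1 − (1 − 0.73845)(1 − 0.73757) = 0.931

0.931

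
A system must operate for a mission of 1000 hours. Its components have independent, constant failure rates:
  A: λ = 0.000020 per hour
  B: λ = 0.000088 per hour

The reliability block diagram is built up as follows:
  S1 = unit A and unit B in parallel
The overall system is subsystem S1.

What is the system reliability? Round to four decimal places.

0.9983

R(A) = exp(−0.000020 × 1000) = 0.980199
R(B) = exp(−0.000088 × 1000) = 0.915761
Parallel (A and B): 1 − (1 − 0.980199)(1 − 0.915761) = 0.9983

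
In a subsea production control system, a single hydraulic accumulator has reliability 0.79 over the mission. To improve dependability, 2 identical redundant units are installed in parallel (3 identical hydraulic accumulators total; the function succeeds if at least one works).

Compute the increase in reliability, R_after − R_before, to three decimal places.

0.201

R_before = 0.79
R_after = 1 − (1 − 0.79)^3 = 0.991
ΔR = 0.991 − 0.79 = 0.201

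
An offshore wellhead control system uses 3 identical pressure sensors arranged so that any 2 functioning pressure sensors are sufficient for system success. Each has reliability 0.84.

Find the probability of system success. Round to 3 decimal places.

0.931

R = Σ_{i=2}^{3} C(3,i) p^i (1−p)^{3−i} with p = 0.84
C(3,2)·0.84^2·0.16^1 = 0.33869
C(3,3)·0.84^3·0.16^0 = 0.59270
Sum = 0.931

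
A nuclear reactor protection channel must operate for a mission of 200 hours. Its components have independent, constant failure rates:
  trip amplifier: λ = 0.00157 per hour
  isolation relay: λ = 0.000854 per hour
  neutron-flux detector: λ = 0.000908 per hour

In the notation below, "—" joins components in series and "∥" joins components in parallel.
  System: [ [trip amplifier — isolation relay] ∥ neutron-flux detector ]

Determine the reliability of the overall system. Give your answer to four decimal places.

R(trip amplifier) = exp(−0.00157 × 200) = 0.730519
R(isolation relay) = exp(−0.000854 × 200) = 0.842990
R(neutron-flux detector) = exp(−0.000908 × 200) = 0.833935
Series (trip amplifier and isolation relay): 0.730519 × 0.842990 = 0.615820
Parallel ([0.615820] and neutron-flux detector): 1 − (1 − 0.615820)(1 − 0.833935) = 0.9362

0.9362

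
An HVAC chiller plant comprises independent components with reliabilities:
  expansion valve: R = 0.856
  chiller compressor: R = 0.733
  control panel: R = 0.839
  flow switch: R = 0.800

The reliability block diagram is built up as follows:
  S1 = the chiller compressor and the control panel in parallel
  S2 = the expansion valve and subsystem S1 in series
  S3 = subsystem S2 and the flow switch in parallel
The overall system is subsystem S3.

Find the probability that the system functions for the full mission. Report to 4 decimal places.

0.9638

Parallel (chiller compressor and control panel): 1 − (1 − 0.733000)(1 − 0.839000) = 0.957013
Series (expansion valve and [0.957013]): 0.856000 × 0.957013 = 0.819203
Parallel ([0.819203] and flow switch): 1 − (1 − 0.819203)(1 − 0.800000) = 0.9638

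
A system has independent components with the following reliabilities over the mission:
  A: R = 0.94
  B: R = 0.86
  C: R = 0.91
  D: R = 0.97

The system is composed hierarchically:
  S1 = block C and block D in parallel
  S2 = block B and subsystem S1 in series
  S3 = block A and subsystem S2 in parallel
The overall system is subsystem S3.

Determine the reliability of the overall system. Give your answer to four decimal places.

Parallel (C and D): 1 − (1 − 0.910000)(1 − 0.970000) = 0.997300
Series (B and [0.997300]): 0.860000 × 0.997300 = 0.857678
Parallel (A and [0.857678]): 1 − (1 − 0.940000)(1 − 0.857678) = 0.9915

0.9915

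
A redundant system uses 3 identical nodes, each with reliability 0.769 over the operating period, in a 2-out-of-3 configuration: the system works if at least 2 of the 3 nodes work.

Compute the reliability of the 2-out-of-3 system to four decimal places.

0.8646

R = Σ_{i=2}^{3} C(3,i) p^i (1−p)^{3−i} with p = 0.769
C(3,2)·0.769^2·0.231^1 = 0.409813
C(3,3)·0.769^3·0.231^0 = 0.454757
Sum = 0.8646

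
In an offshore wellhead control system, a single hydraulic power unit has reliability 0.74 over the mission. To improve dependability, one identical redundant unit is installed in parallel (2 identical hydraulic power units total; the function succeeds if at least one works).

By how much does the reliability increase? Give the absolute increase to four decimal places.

R_before = 0.74
R_after = 1 − (1 − 0.74)^2 = 0.9324
ΔR = 0.9324 − 0.74 = 0.1924

0.1924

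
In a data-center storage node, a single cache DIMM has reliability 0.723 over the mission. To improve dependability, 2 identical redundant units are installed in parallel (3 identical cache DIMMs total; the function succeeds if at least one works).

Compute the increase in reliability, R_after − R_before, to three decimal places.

0.256

R_before = 0.723
R_after = 1 − (1 − 0.723)^3 = 0.979
ΔR = 0.979 − 0.723 = 0.256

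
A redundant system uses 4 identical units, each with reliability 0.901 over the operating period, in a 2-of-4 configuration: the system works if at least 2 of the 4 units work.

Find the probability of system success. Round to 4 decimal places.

R = Σ_{i=2}^{4} C(4,i) p^i (1−p)^{4−i} with p = 0.901
C(4,2)·0.901^2·0.099^2 = 0.047739
C(4,3)·0.901^3·0.099^1 = 0.289647
C(4,4)·0.901^4·0.099^0 = 0.659021
Sum = 0.9964

0.9964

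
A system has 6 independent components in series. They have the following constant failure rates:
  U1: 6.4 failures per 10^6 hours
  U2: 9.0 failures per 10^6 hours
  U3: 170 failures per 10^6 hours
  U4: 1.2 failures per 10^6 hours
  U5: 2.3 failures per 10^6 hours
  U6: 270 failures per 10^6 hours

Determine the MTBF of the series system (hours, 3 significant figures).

2180

Series of exponential components: λ_sys = Σ λ_i
λ_sys = 0.0000064 + 0.0000090 + 0.00017 + 0.0000012 + 0.0000023 + 0.00027 = 4.5890e-04 /h
MTBF = 1 / λ_sys = 2180 h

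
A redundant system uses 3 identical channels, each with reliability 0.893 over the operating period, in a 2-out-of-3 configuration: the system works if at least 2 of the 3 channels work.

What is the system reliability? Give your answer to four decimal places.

R = Σ_{i=2}^{3} C(3,i) p^i (1−p)^{3−i} with p = 0.893
C(3,2)·0.893^2·0.107^1 = 0.255981
C(3,3)·0.893^3·0.107^0 = 0.712122
Sum = 0.9681

0.9681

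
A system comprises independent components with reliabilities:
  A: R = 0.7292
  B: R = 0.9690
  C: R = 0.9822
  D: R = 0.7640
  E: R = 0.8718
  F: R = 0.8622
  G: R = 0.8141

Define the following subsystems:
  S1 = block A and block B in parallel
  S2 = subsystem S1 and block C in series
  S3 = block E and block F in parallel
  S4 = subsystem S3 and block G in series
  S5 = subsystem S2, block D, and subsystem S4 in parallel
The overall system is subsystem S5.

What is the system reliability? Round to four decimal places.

Parallel (A and B): 1 − (1 − 0.729200)(1 − 0.969000) = 0.991605
Series ([0.991605] and C): 0.991605 × 0.982200 = 0.973954
Parallel (E and F): 1 − (1 − 0.871800)(1 − 0.862200) = 0.982334
Series ([0.982334] and G): 0.982334 × 0.814100 = 0.799718
Parallel ([0.973954], D, and [0.799718]): 1 − (1 − 0.973954)(1 − 0.764000)(1 − 0.799718) = 0.9988

0.9988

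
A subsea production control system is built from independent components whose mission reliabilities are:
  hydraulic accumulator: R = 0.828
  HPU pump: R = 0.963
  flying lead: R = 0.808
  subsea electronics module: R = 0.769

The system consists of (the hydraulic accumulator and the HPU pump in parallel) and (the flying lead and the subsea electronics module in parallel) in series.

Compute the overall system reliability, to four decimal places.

0.9496

Parallel (hydraulic accumulator and HPU pump): 1 − (1 − 0.828000)(1 − 0.963000) = 0.993636
Parallel (flying lead and subsea electronics module): 1 − (1 − 0.808000)(1 − 0.769000) = 0.955648
Series ([0.993636] and [0.955648]): 0.993636 × 0.955648 = 0.9496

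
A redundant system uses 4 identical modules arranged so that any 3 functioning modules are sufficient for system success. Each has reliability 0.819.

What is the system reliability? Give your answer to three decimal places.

R = Σ_{i=3}^{4} C(4,i) p^i (1−p)^{4−i} with p = 0.819
C(4,3)·0.819^3·0.181^1 = 0.39773
C(4,4)·0.819^4·0.181^0 = 0.44992
Sum = 0.848

0.848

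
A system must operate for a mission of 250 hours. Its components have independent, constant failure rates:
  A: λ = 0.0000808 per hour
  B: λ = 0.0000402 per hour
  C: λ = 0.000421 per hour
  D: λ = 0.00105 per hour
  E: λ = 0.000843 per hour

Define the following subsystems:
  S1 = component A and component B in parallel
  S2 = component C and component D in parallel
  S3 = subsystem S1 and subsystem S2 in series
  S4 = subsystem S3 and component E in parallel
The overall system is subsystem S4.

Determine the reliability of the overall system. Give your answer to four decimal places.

0.9956

R(A) = exp(−0.0000808 × 250) = 0.980003
R(B) = exp(−0.0000402 × 250) = 0.990000
R(C) = exp(−0.000421 × 250) = 0.900099
R(D) = exp(−0.00105 × 250) = 0.769126
R(E) = exp(−0.000843 × 250) = 0.809977
Parallel (A and B): 1 − (1 − 0.980003)(1 − 0.990000) = 0.999800
Parallel (C and D): 1 − (1 − 0.900099)(1 − 0.769126) = 0.976935
Series ([0.999800] and [0.976935]): 0.999800 × 0.976935 = 0.976740
Parallel ([0.976740] and E): 1 − (1 − 0.976740)(1 − 0.809977) = 0.9956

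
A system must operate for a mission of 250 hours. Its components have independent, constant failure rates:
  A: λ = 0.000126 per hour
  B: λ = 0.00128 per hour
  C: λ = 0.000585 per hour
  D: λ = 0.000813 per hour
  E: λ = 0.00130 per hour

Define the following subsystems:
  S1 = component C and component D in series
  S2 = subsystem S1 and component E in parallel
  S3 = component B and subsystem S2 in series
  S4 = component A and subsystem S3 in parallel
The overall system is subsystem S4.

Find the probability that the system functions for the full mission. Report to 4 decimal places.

0.9897

R(A) = exp(−0.000126 × 250) = 0.968991
R(B) = exp(−0.00128 × 250) = 0.726149
R(C) = exp(−0.000585 × 250) = 0.863942
R(D) = exp(−0.000813 × 250) = 0.816074
R(E) = exp(−0.00130 × 250) = 0.722527
Series (C and D): 0.863942 × 0.816074 = 0.705041
Parallel ([0.705041] and E): 1 − (1 − 0.705041)(1 − 0.722527) = 0.918157
Series (B and [0.918157]): 0.726149 × 0.918157 = 0.666719
Parallel (A and [0.666719]): 1 − (1 − 0.968991)(1 − 0.666719) = 0.9897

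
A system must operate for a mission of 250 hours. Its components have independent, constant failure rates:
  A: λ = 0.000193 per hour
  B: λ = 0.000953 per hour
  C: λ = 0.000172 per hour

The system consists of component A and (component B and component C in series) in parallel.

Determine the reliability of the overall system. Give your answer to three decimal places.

0.988

R(A) = exp(−0.000193 × 250) = 0.95290
R(B) = exp(−0.000953 × 250) = 0.78801
R(C) = exp(−0.000172 × 250) = 0.95791
Series (B and C): 0.78801 × 0.95791 = 0.75484
Parallel (A and [0.75484]): 1 − (1 − 0.95290)(1 − 0.75484) = 0.988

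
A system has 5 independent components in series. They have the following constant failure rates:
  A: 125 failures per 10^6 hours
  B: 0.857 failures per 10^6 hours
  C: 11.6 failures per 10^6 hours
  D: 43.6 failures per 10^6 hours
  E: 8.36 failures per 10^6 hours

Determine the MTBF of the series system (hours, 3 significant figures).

Series of exponential components: λ_sys = Σ λ_i
λ_sys = 0.000125 + 0.000000857 + 0.0000116 + 0.0000436 + 0.00000836 = 1.8942e-04 /h
MTBF = 1 / λ_sys = 5280 h

5280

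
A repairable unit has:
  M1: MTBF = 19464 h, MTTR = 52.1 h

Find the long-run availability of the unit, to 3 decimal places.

A(M1) = MTBF/(MTBF+MTTR) = 19464/(19464+52.1) = 0.997

0.997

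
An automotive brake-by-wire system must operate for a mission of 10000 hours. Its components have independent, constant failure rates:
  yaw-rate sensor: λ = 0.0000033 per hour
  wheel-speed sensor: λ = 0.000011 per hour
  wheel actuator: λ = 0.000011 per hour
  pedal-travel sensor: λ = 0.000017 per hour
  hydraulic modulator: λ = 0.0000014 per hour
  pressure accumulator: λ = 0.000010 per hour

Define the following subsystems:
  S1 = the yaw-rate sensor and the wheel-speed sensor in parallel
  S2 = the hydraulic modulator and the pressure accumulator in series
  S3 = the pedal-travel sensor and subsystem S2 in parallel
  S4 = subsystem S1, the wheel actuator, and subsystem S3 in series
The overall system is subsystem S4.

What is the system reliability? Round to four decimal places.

R(yaw-rate sensor) = exp(−0.0000033 × 10000) = 0.967539
R(wheel-speed sensor) = exp(−0.000011 × 10000) = 0.895834
R(wheel actuator) = exp(−0.000011 × 10000) = 0.895834
R(pedal-travel sensor) = exp(−0.000017 × 10000) = 0.843665
R(hydraulic modulator) = exp(−0.0000014 × 10000) = 0.986098
R(pressure accumulator) = exp(−0.000010 × 10000) = 0.904837
Parallel (yaw-rate sensor and wheel-speed sensor): 1 − (1 − 0.967539)(1 − 0.895834) = 0.996619
Series (hydraulic modulator and pressure accumulator): 0.986098 × 0.904837 = 0.892258
Parallel (pedal-travel sensor and [0.892258]): 1 − (1 − 0.843665)(1 − 0.892258) = 0.983156
Series ([0.996619], wheel actuator, and [0.983156]): 0.996619 × 0.895834 × 0.983156 = 0.8778

0.8778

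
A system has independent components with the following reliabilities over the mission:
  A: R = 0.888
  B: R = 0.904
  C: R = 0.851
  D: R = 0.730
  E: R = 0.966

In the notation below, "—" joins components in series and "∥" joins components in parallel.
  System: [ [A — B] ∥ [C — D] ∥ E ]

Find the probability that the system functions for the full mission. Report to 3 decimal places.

0.997

Series (A and B): 0.88800 × 0.90400 = 0.80275
Series (C and D): 0.85100 × 0.73000 = 0.62123
Parallel ([0.80275], [0.62123], and E): 1 − (1 − 0.80275)(1 − 0.62123)(1 − 0.96600) = 0.997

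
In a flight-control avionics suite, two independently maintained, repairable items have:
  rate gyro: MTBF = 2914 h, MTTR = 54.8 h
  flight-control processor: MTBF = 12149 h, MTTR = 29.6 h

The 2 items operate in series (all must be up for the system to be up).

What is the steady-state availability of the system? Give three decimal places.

A(rate gyro) = MTBF/(MTBF+MTTR) = 2914/(2914+54.8) = 0.981541
A(flight-control processor) = MTBF/(MTBF+MTTR) = 12149/(12149+29.6) = 0.997570
Series availability: 0.981541 × 0.997570 = 0.979

0.979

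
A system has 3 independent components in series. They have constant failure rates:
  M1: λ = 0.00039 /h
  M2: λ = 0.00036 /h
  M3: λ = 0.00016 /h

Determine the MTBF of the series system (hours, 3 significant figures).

Series of exponential components: λ_sys = Σ λ_i
λ_sys = 0.00039 + 0.00036 + 0.00016 = 9.1000e-04 /h
MTBF = 1 / λ_sys = 1100 h

1100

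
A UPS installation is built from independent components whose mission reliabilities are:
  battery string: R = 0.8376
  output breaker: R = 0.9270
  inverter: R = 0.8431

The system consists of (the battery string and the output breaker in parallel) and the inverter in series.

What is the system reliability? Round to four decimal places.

Parallel (battery string and output breaker): 1 − (1 − 0.837600)(1 − 0.927000) = 0.988145
Series ([0.988145] and inverter): 0.988145 × 0.843100 = 0.8331

0.8331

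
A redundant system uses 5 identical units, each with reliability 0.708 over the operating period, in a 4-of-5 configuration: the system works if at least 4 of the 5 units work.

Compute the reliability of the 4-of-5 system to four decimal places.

R = Σ_{i=4}^{5} C(5,i) p^i (1−p)^{5−i} with p = 0.708
C(5,4)·0.708^4·0.292^1 = 0.366848
C(5,5)·0.708^5·0.292^0 = 0.177896
Sum = 0.5447

0.5447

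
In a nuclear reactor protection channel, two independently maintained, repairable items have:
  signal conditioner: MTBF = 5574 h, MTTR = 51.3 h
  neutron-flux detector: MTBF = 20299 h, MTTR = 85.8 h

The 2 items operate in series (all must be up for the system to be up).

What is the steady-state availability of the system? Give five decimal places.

A(signal conditioner) = MTBF/(MTBF+MTTR) = 5574/(5574+51.3) = 0.990880
A(neutron-flux detector) = MTBF/(MTBF+MTTR) = 20299/(20299+85.8) = 0.995791
Series availability: 0.990880 × 0.995791 = 0.98671

0.98671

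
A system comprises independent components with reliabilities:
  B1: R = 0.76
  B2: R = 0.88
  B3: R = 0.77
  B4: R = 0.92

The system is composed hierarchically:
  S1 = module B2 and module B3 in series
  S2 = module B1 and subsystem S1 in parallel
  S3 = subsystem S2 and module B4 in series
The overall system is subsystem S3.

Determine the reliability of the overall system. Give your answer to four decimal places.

0.8488

Series (B2 and B3): 0.880000 × 0.770000 = 0.677600
Parallel (B1 and [0.677600]): 1 − (1 − 0.760000)(1 − 0.677600) = 0.922624
Series ([0.922624] and B4): 0.922624 × 0.920000 = 0.8488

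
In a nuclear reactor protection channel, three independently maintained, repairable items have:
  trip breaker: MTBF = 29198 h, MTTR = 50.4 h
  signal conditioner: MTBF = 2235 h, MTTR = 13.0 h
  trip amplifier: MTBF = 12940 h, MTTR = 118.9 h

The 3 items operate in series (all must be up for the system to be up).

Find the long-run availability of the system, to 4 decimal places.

A(trip breaker) = MTBF/(MTBF+MTTR) = 29198/(29198+50.4) = 0.998277
A(signal conditioner) = MTBF/(MTBF+MTTR) = 2235/(2235+13.0) = 0.994217
A(trip amplifier) = MTBF/(MTBF+MTTR) = 12940/(12940+118.9) = 0.990895
Series availability: 0.998277 × 0.994217 × 0.990895 = 0.9835

0.9835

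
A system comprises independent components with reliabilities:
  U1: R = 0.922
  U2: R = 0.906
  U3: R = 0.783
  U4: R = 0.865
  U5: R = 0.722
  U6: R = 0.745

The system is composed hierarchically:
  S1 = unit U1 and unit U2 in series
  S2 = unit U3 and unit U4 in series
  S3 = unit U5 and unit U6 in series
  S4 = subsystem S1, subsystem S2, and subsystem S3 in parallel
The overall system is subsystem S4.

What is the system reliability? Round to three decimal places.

0.975

Series (U1 and U2): 0.92200 × 0.90600 = 0.83533
Series (U3 and U4): 0.78300 × 0.86500 = 0.67730
Series (U5 and U6): 0.72200 × 0.74500 = 0.53789
Parallel ([0.83533], [0.67730], and [0.53789]): 1 − (1 − 0.83533)(1 − 0.67730)(1 − 0.53789) = 0.975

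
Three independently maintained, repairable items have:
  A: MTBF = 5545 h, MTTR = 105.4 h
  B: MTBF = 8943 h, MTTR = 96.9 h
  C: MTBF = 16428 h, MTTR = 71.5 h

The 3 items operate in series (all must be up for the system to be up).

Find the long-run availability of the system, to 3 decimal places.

0.967

A(A) = MTBF/(MTBF+MTTR) = 5545/(5545+105.4) = 0.981346
A(B) = MTBF/(MTBF+MTTR) = 8943/(8943+96.9) = 0.989281
A(C) = MTBF/(MTBF+MTTR) = 16428/(16428+71.5) = 0.995667
Series availability: 0.981346 × 0.989281 × 0.995667 = 0.967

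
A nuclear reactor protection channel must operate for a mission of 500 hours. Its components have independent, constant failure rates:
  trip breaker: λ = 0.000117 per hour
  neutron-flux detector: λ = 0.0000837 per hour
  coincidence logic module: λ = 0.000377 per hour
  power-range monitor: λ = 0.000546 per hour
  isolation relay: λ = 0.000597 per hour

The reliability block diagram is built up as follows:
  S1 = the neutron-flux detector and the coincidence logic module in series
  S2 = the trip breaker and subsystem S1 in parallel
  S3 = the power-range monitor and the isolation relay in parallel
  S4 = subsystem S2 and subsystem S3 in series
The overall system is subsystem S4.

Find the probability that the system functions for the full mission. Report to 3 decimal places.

0.927

R(trip breaker) = exp(−0.000117 × 500) = 0.94318
R(neutron-flux detector) = exp(−0.0000837 × 500) = 0.95901
R(coincidence logic module) = exp(−0.000377 × 500) = 0.82820
R(power-range monitor) = exp(−0.000546 × 500) = 0.76109
R(isolation relay) = exp(−0.000597 × 500) = 0.74193
Series (neutron-flux detector and coincidence logic module): 0.95901 × 0.82820 = 0.79425
Parallel (trip breaker and [0.79425]): 1 − (1 − 0.94318)(1 − 0.79425) = 0.98831
Parallel (power-range monitor and isolation relay): 1 − (1 − 0.76109)(1 − 0.74193) = 0.93834
Series ([0.98831] and [0.93834]): 0.98831 × 0.93834 = 0.927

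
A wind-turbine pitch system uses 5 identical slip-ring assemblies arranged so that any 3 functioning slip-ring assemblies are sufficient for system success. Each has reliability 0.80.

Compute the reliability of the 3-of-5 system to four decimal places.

R = Σ_{i=3}^{5} C(5,i) p^i (1−p)^{5−i} with p = 0.80
C(5,3)·0.80^3·0.20^2 = 0.204800
C(5,4)·0.80^4·0.20^1 = 0.409600
C(5,5)·0.80^5·0.20^0 = 0.327680
Sum = 0.9421

0.9421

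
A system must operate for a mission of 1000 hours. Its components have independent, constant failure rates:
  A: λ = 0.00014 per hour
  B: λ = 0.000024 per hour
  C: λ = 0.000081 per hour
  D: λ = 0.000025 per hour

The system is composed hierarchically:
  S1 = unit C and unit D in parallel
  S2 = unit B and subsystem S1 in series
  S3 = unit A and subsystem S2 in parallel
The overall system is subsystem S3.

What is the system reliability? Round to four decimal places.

R(A) = exp(−0.00014 × 1000) = 0.869358
R(B) = exp(−0.000024 × 1000) = 0.976286
R(C) = exp(−0.000081 × 1000) = 0.922194
R(D) = exp(−0.000025 × 1000) = 0.975310
Parallel (C and D): 1 − (1 − 0.922194)(1 − 0.975310) = 0.998079
Series (B and [0.998079]): 0.976286 × 0.998079 = 0.974411
Parallel (A and [0.974411]): 1 − (1 − 0.869358)(1 − 0.974411) = 0.9967

0.9967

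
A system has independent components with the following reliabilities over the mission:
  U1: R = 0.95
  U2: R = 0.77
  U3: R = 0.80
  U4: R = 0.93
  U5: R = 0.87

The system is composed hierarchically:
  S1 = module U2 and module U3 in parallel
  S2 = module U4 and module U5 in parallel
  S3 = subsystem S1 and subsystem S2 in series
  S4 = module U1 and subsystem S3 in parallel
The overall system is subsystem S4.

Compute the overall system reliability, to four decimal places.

0.9973

Parallel (U2 and U3): 1 − (1 − 0.770000)(1 − 0.800000) = 0.954000
Parallel (U4 and U5): 1 − (1 − 0.930000)(1 − 0.870000) = 0.990900
Series ([0.954000] and [0.990900]): 0.954000 × 0.990900 = 0.945319
Parallel (U1 and [0.945319]): 1 − (1 − 0.950000)(1 − 0.945319) = 0.9973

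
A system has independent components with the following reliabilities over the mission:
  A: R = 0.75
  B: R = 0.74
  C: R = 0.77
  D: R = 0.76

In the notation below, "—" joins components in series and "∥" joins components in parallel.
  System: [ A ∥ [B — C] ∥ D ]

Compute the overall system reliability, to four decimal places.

Series (B and C): 0.740000 × 0.770000 = 0.569800
Parallel (A, [0.569800], and D): 1 − (1 − 0.750000)(1 − 0.569800)(1 − 0.760000) = 0.9742

0.9742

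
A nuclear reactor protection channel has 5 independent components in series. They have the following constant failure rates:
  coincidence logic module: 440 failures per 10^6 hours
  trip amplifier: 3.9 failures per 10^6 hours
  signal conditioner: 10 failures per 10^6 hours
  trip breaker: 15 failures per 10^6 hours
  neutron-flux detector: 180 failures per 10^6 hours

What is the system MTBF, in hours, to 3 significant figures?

Series of exponential components: λ_sys = Σ λ_i
λ_sys = 0.00044 + 0.0000039 + 0.000010 + 0.000015 + 0.00018 = 6.4890e-04 /h
MTBF = 1 / λ_sys = 1540 h

1540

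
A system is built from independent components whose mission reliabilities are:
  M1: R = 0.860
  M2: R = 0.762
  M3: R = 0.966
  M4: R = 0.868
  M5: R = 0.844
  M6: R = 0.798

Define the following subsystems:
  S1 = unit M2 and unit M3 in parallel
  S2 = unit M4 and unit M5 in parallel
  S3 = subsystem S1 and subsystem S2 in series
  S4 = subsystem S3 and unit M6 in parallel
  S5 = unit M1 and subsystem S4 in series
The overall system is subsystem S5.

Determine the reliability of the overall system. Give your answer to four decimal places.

0.8550

Parallel (M2 and M3): 1 − (1 − 0.762000)(1 − 0.966000) = 0.991908
Parallel (M4 and M5): 1 − (1 − 0.868000)(1 − 0.844000) = 0.979408
Series ([0.991908] and [0.979408]): 0.991908 × 0.979408 = 0.971483
Parallel ([0.971483] and M6): 1 − (1 − 0.971483)(1 − 0.798000) = 0.994240
Series (M1 and [0.994240]): 0.860000 × 0.994240 = 0.8550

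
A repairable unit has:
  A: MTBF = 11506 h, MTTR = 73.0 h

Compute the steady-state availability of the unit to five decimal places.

A(A) = MTBF/(MTBF+MTTR) = 11506/(11506+73.0) = 0.99370

0.99370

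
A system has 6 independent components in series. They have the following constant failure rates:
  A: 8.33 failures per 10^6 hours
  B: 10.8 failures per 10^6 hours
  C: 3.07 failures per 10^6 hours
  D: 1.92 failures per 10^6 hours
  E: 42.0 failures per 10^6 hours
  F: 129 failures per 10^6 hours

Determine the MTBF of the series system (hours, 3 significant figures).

Series of exponential components: λ_sys = Σ λ_i
λ_sys = 0.00000833 + 0.0000108 + 0.00000307 + 0.00000192 + 0.0000420 + 0.000129 = 1.9512e-04 /h
MTBF = 1 / λ_sys = 5130 h

5130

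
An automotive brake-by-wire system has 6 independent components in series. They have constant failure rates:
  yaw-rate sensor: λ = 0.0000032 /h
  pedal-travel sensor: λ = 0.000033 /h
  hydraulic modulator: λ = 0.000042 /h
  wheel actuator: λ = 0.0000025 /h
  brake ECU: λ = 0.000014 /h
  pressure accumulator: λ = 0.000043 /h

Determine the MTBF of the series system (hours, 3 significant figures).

Series of exponential components: λ_sys = Σ λ_i
λ_sys = 0.0000032 + 0.000033 + 0.000042 + 0.0000025 + 0.000014 + 0.000043 = 1.3770e-04 /h
MTBF = 1 / λ_sys = 7260 h

7260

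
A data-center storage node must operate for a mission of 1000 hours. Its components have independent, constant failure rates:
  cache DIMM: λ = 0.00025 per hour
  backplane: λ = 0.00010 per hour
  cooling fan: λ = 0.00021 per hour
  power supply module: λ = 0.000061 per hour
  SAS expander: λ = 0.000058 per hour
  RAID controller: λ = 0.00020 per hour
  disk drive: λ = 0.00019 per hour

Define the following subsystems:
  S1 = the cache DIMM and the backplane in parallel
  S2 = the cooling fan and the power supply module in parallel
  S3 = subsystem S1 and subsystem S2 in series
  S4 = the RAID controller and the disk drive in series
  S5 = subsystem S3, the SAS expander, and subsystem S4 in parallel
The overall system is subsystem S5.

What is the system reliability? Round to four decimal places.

0.9994

R(cache DIMM) = exp(−0.00025 × 1000) = 0.778801
R(backplane) = exp(−0.00010 × 1000) = 0.904837
R(cooling fan) = exp(−0.00021 × 1000) = 0.810584
R(power supply module) = exp(−0.000061 × 1000) = 0.940823
R(SAS expander) = exp(−0.000058 × 1000) = 0.943650
R(RAID controller) = exp(−0.00020 × 1000) = 0.818731
R(disk drive) = exp(−0.00019 × 1000) = 0.826959
Parallel (cache DIMM and backplane): 1 − (1 − 0.778801)(1 − 0.904837) = 0.978950
Parallel (cooling fan and power supply module): 1 − (1 − 0.810584)(1 − 0.940823) = 0.988791
Series ([0.978950] and [0.988791]): 0.978950 × 0.988791 = 0.967977
Series (RAID controller and disk drive): 0.818731 × 0.826959 = 0.677057
Parallel ([0.967977], SAS expander, and [0.677057]): 1 − (1 − 0.967977)(1 − 0.943650)(1 − 0.677057) = 0.9994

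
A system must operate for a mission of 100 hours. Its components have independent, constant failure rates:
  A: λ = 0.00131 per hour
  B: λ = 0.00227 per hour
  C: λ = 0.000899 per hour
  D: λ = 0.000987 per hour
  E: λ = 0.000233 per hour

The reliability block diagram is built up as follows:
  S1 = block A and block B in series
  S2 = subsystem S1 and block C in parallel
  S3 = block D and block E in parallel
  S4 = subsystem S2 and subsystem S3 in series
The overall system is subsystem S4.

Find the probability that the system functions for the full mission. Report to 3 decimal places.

R(A) = exp(−0.00131 × 100) = 0.87722
R(B) = exp(−0.00227 × 100) = 0.79692
R(C) = exp(−0.000899 × 100) = 0.91402
R(D) = exp(−0.000987 × 100) = 0.90601
R(E) = exp(−0.000233 × 100) = 0.97697
Series (A and B): 0.87722 × 0.79692 = 0.69907
Parallel ([0.69907] and C): 1 − (1 − 0.69907)(1 − 0.91402) = 0.97413
Parallel (D and E): 1 − (1 − 0.90601)(1 − 0.97697) = 0.99784
Series ([0.97413] and [0.99784]): 0.97413 × 0.99784 = 0.972

0.972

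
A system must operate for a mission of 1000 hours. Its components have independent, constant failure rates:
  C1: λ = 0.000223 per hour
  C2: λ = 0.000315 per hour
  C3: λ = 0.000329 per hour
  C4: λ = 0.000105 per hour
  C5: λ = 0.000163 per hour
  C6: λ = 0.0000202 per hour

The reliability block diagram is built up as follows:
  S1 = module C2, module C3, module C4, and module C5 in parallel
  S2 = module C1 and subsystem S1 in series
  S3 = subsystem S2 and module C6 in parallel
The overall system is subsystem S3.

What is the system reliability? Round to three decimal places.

0.996

R(C1) = exp(−0.000223 × 1000) = 0.80011
R(C2) = exp(−0.000315 × 1000) = 0.72979
R(C3) = exp(−0.000329 × 1000) = 0.71964
R(C4) = exp(−0.000105 × 1000) = 0.90032
R(C5) = exp(−0.000163 × 1000) = 0.84959
R(C6) = exp(−0.0000202 × 1000) = 0.98000
Parallel (C2, C3, C4, and C5): 1 − (1 − 0.72979)(1 − 0.71964)(1 − 0.90032)(1 − 0.84959) = 0.99886
Series (C1 and [0.99886]): 0.80011 × 0.99886 = 0.79920
Parallel ([0.79920] and C6): 1 − (1 − 0.79920)(1 − 0.98000) = 0.996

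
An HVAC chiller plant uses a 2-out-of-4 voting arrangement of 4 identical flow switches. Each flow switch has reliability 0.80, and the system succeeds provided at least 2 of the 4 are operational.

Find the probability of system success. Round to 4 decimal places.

0.9728

R = Σ_{i=2}^{4} C(4,i) p^i (1−p)^{4−i} with p = 0.80
C(4,2)·0.80^2·0.20^2 = 0.153600
C(4,3)·0.80^3·0.20^1 = 0.409600
C(4,4)·0.80^4·0.20^0 = 0.409600
Sum = 0.9728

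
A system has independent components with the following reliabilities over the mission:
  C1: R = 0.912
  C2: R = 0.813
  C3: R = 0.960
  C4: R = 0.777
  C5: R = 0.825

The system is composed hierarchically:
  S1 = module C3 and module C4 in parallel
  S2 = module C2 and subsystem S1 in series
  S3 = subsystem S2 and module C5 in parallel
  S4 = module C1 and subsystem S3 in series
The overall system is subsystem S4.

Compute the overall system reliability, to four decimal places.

Parallel (C3 and C4): 1 − (1 − 0.960000)(1 − 0.777000) = 0.991080
Series (C2 and [0.991080]): 0.813000 × 0.991080 = 0.805748
Parallel ([0.805748] and C5): 1 − (1 − 0.805748)(1 − 0.825000) = 0.966006
Series (C1 and [0.966006]): 0.912000 × 0.966006 = 0.8810

0.8810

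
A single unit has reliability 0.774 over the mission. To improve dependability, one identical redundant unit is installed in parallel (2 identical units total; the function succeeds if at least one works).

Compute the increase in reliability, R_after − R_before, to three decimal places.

R_before = 0.774
R_after = 1 − (1 − 0.774)^2 = 0.949
ΔR = 0.949 − 0.774 = 0.175

0.175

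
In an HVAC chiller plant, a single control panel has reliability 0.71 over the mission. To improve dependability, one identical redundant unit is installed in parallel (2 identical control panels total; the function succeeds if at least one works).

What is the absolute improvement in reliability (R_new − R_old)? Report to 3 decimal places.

R_before = 0.71
R_after = 1 − (1 − 0.71)^2 = 0.916
ΔR = 0.916 − 0.71 = 0.206

0.206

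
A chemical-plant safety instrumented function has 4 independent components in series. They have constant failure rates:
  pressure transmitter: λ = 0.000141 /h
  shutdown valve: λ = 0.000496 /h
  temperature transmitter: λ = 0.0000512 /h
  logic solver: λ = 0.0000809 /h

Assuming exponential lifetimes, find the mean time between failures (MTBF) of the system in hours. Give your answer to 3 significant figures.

Series of exponential components: λ_sys = Σ λ_i
λ_sys = 0.000141 + 0.000496 + 0.0000512 + 0.0000809 = 7.6910e-04 /h
MTBF = 1 / λ_sys = 1300 h

1300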